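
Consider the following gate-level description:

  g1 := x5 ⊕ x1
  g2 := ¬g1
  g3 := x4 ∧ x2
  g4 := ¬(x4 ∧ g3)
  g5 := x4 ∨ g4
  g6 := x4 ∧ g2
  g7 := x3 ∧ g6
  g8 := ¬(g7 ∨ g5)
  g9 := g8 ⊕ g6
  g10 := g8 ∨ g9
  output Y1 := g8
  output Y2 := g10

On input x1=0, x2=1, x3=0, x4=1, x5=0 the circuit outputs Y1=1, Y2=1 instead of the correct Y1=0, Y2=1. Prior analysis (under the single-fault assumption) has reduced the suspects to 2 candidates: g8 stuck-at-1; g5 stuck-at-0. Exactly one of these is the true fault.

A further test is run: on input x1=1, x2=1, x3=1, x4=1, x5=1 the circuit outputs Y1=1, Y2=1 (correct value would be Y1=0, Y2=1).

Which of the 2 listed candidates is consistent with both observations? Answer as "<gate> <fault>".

g8 stuck-at-1

Evaluate each candidate on input x1=1, x2=1, x3=1, x4=1, x5=1:
  g8 stuck-at-1: g1=0, g2=1, g3=1, g4=0, g5=1, g6=1, g7=1, g8=1 [stuck-at-1], g9=0, g10=1 → Y1=1, Y2=1 — matches
  g5 stuck-at-0: g1=0, g2=1, g3=1, g4=0, g5=0 [stuck-at-0], g6=1, g7=1, g8=0, g9=1, g10=1 → Y1=0, Y2=1 — eliminated
Only g8 stuck-at-1 reproduces the observed Y1=1, Y2=1.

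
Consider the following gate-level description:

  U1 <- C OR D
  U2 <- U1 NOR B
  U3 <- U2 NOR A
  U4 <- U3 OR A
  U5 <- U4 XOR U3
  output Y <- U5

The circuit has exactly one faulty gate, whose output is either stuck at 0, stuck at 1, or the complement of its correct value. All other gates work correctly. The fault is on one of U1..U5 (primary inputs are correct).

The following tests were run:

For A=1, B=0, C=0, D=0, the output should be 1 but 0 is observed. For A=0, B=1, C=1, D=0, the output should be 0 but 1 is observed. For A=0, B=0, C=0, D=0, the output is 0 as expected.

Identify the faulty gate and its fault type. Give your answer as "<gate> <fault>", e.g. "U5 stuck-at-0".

U4 stuck-at-0

Fault-free values for test 1 (A=1, B=0, C=0, D=0): U1=0, U2=1, U3=0, U4=1, U5=1, giving Y=1. Observed 0.
Test 1: faults giving observed 0 are {U3 stuck-at-1, U3 inverted output, U4 stuck-at-0, U4 inverted output, U5 stuck-at-0, U5 inverted output}.
Test 2 (A=0, B=1, C=1, D=0): fault-free U1=1, U2=0, U3=1, U4=1, U5=0 → 0; observed 1. Eliminates U3 stuck-at-1, U3 inverted output, U5 stuck-at-0.
Test 3 (A=0, B=0, C=0, D=0): fault-free U1=0, U2=1, U3=0, U4=0, U5=0 → 0; observed 0. Eliminates U4 inverted output, U5 inverted output.
Only U4 stuck-at-0 is consistent with every test.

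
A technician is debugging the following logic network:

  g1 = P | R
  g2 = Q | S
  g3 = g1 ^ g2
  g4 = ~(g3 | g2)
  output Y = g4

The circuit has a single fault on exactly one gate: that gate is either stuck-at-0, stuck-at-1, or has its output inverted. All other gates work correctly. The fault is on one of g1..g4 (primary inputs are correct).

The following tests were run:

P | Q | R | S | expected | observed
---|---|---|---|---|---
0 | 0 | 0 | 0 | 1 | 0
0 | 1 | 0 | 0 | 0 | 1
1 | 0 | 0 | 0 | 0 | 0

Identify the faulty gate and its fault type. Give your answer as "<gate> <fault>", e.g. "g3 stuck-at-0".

g2 inverted output

Fault-free values for test 1 (P=0, Q=0, R=0, S=0): g1=0, g2=0, g3=0, g4=1, giving Y=1. Observed 0.
Test 1: faults giving observed 0 are {g1 stuck-at-1, g1 inverted output, g2 stuck-at-1, g2 inverted output, g3 stuck-at-1, g3 inverted output, g4 stuck-at-0, g4 inverted output}.
Test 2 (P=0, Q=1, R=0, S=0): fault-free g1=0, g2=1, g3=1, g4=0 → 0; observed 1. Eliminates g1 stuck-at-1, g1 inverted output, g2 stuck-at-1, g3 stuck-at-1, g3 inverted output, g4 stuck-at-0.
Test 3 (P=1, Q=0, R=0, S=0): fault-free g1=1, g2=0, g3=1, g4=0 → 0; observed 0. Eliminates g4 inverted output.
Only g2 inverted output is consistent with every test.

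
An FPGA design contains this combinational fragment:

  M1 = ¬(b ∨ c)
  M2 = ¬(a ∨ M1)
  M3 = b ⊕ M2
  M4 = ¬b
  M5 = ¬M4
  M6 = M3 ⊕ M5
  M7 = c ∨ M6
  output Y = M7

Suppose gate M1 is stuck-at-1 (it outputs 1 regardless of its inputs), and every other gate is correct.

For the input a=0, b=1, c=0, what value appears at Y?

0

Propagate with M1 forced: M1=1 [stuck-at-1], M2=0, M3=1, M4=0, M5=1, M6=0, M7=0.
So Y = 0. (Without the fault it would be 1.)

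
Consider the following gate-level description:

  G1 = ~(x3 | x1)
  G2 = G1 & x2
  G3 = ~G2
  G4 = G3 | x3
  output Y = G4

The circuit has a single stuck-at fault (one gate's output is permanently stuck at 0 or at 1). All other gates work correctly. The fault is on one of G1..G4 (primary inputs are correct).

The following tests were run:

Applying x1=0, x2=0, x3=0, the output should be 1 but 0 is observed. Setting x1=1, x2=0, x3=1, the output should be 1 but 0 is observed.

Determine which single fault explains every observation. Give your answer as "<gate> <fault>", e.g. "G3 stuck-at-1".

Fault-free values for test 1 (x1=0, x2=0, x3=0): G1=1, G2=0, G3=1, G4=1, giving Y=1. Observed 0.
Test 1: faults giving observed 0 are {G2 stuck-at-1, G3 stuck-at-0, G4 stuck-at-0}.
Test 2 (x1=1, x2=0, x3=1): fault-free G1=0, G2=0, G3=1, G4=1 → 1; observed 0. Eliminates G2 stuck-at-1, G3 stuck-at-0.
Only G4 stuck-at-0 is consistent with every test.

G4 stuck-at-0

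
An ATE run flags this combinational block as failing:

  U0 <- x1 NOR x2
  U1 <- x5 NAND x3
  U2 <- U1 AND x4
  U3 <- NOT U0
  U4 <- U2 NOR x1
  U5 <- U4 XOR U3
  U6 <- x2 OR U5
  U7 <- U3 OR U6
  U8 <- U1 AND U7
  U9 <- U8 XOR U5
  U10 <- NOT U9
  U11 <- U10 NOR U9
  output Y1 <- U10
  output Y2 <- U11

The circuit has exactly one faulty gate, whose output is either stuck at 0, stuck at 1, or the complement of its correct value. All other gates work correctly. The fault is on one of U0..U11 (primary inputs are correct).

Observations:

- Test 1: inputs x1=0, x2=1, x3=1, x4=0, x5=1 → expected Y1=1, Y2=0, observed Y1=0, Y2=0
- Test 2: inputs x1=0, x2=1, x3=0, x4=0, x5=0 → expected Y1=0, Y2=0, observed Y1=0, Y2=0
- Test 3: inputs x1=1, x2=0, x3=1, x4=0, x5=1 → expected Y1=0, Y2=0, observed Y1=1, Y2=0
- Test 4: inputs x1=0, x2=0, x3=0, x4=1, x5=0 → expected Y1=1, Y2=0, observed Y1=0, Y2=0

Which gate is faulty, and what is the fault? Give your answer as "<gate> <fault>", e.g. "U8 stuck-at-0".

U8 stuck-at-1

Fault-free values for test 1 (x1=0, x2=1, x3=1, x4=0, x5=1): U0=0, U1=0, U2=0, U3=1, U4=1, U5=0, U6=1, U7=1, U8=0, U9=0, U10=1, U11=0, giving Y1=1, Y2=0. Observed Y1=0, Y2=0.
Test 1: faults giving observed Y1=0, Y2=0 are {U0 stuck-at-1, U0 inverted output, U1 stuck-at-1, U1 inverted output, U2 stuck-at-1, U2 inverted output, U3 stuck-at-0, U3 inverted output, U4 stuck-at-0, U4 inverted output, U5 stuck-at-1, U5 inverted output, U8 stuck-at-1, U8 inverted output, U9 stuck-at-1, U9 inverted output}.
Test 2 (x1=0, x2=1, x3=0, x4=0, x5=0): fault-free U0=0, U1=1, U2=0, U3=1, U4=1, U5=0, U6=1, U7=1, U8=1, U9=1, U10=0, U11=0 → Y1=0, Y2=0; observed Y1=0, Y2=0. Eliminates U0 stuck-at-1, U0 inverted output, U1 inverted output, U2 stuck-at-1, U2 inverted output, U3 stuck-at-0, U3 inverted output, U4 stuck-at-0, U4 inverted output, U5 stuck-at-1, U5 inverted output, U8 inverted output, U9 inverted output.
Test 3 (x1=1, x2=0, x3=1, x4=0, x5=1): fault-free U0=0, U1=0, U2=0, U3=1, U4=0, U5=1, U6=1, U7=1, U8=0, U9=1, U10=0, U11=0 → Y1=0, Y2=0; observed Y1=1, Y2=0. Eliminates U9 stuck-at-1.
Test 4 (x1=0, x2=0, x3=0, x4=1, x5=0): fault-free U0=1, U1=1, U2=1, U3=0, U4=0, U5=0, U6=0, U7=0, U8=0, U9=0, U10=1, U11=0 → Y1=1, Y2=0; observed Y1=0, Y2=0. Eliminates U1 stuck-at-1.
Only U8 stuck-at-1 is consistent with every test.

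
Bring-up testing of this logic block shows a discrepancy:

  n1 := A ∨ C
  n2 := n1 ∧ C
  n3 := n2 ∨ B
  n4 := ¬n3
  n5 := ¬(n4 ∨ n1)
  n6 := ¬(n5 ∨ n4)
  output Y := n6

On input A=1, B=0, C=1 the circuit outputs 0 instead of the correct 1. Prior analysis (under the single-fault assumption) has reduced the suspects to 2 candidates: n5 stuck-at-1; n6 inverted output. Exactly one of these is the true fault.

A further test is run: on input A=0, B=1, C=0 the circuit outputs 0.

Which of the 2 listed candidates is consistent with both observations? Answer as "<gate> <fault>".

n5 stuck-at-1

Evaluate each candidate on input A=0, B=1, C=0:
  n5 stuck-at-1: n1=0, n2=0, n3=1, n4=0, n5=1 [stuck-at-1], n6=0 → 0 — matches
  n6 inverted output: n1=0, n2=0, n3=1, n4=0, n5=1, n6=1 [inverted output] → 1 — eliminated
Only n5 stuck-at-1 reproduces the observed 0.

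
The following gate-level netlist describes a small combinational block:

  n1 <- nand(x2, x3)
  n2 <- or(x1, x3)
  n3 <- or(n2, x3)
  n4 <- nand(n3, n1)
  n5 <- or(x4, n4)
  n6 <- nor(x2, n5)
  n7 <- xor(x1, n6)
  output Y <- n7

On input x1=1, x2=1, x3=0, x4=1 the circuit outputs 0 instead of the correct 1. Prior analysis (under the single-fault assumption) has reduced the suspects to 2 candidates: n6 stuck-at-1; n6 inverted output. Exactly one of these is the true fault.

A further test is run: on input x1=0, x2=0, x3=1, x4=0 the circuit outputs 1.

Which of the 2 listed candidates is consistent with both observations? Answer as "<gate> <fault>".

n6 stuck-at-1

Evaluate each candidate on input x1=0, x2=0, x3=1, x4=0:
  n6 stuck-at-1: n1=1, n2=1, n3=1, n4=0, n5=0, n6=1 [stuck-at-1], n7=1 → 1 — matches
  n6 inverted output: n1=1, n2=1, n3=1, n4=0, n5=0, n6=0 [inverted output], n7=0 → 0 — eliminated
Only n6 stuck-at-1 reproduces the observed 1.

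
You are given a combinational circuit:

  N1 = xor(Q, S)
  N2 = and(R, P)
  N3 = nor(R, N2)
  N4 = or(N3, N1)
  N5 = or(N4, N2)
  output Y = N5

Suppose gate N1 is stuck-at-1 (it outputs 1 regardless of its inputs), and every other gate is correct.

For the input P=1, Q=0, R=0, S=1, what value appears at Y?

1

Propagate with N1 forced: N1=1 [stuck-at-1], N2=0, N3=1, N4=1, N5=1.
So Y = 1. (Same as the fault-free value — the fault is masked on this input.)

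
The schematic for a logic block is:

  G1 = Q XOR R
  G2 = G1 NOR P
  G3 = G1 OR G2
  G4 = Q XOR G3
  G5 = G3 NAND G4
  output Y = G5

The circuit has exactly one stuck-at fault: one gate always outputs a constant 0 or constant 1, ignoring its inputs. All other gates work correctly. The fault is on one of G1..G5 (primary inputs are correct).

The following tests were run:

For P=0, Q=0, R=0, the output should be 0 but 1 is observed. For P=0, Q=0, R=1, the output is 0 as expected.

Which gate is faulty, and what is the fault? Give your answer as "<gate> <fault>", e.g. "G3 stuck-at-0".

Fault-free values for test 1 (P=0, Q=0, R=0): G1=0, G2=1, G3=1, G4=1, G5=0, giving Y=0. Observed 1.
Test 1: faults giving observed 1 are {G2 stuck-at-0, G3 stuck-at-0, G4 stuck-at-0, G5 stuck-at-1}.
Test 2 (P=0, Q=0, R=1): fault-free G1=1, G2=0, G3=1, G4=1, G5=0 → 0; observed 0. Eliminates G3 stuck-at-0, G4 stuck-at-0, G5 stuck-at-1.
Only G2 stuck-at-0 is consistent with every test.

G2 stuck-at-0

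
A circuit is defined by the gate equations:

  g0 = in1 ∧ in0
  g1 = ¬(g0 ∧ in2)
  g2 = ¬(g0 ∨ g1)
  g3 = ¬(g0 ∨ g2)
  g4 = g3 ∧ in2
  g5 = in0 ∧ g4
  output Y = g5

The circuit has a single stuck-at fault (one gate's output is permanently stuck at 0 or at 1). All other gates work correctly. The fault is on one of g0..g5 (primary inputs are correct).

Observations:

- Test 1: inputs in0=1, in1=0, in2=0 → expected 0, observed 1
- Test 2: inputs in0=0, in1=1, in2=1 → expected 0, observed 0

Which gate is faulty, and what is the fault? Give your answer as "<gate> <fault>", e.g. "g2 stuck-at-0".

Fault-free values for test 1 (in0=1, in1=0, in2=0): g0=0, g1=1, g2=0, g3=1, g4=0, g5=0, giving Y=0. Observed 1.
Test 1: faults giving observed 1 are {g4 stuck-at-1, g5 stuck-at-1}.
Test 2 (in0=0, in1=1, in2=1): fault-free g0=0, g1=1, g2=0, g3=1, g4=1, g5=0 → 0; observed 0. Eliminates g5 stuck-at-1.
Only g4 stuck-at-1 is consistent with every test.

g4 stuck-at-1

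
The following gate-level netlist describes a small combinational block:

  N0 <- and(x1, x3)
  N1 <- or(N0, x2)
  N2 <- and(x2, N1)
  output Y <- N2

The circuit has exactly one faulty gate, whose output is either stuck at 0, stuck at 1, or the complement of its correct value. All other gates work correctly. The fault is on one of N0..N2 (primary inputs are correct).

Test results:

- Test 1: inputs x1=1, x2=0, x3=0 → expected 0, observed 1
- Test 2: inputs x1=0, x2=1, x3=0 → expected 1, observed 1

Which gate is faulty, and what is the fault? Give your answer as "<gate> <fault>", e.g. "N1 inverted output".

Fault-free values for test 1 (x1=1, x2=0, x3=0): N0=0, N1=0, N2=0, giving Y=0. Observed 1.
Test 1: faults giving observed 1 are {N2 stuck-at-1, N2 inverted output}.
Test 2 (x1=0, x2=1, x3=0): fault-free N0=0, N1=1, N2=1 → 1; observed 1. Eliminates N2 inverted output.
Only N2 stuck-at-1 is consistent with every test.

N2 stuck-at-1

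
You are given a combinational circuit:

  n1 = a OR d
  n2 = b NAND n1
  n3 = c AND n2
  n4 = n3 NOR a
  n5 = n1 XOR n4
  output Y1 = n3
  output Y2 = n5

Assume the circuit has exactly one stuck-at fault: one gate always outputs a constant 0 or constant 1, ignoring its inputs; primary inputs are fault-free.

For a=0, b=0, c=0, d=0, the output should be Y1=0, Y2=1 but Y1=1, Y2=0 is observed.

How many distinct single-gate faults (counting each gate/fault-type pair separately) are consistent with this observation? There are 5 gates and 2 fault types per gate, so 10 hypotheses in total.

1

Fault-free: n1=0, n2=1, n3=0, n4=1, n5=1 → Y1=0, Y2=1. Observed Y1=1, Y2=0.
  n1 stuck-at-0: output Y1=0, Y2=1 ✗
  n1 stuck-at-1: output Y1=0, Y2=0 ✗
  n2 stuck-at-0: output Y1=0, Y2=1 ✗
  n2 stuck-at-1: output Y1=0, Y2=1 ✗
  n3 stuck-at-0: output Y1=0, Y2=1 ✗
  n3 stuck-at-1: output Y1=1, Y2=0 ✓
  n4 stuck-at-0: output Y1=0, Y2=0 ✗
  n4 stuck-at-1: output Y1=0, Y2=1 ✗
  n5 stuck-at-0: output Y1=0, Y2=0 ✗
  n5 stuck-at-1: output Y1=0, Y2=1 ✗
Consistent faults: {n3 stuck-at-1} — 1 in all.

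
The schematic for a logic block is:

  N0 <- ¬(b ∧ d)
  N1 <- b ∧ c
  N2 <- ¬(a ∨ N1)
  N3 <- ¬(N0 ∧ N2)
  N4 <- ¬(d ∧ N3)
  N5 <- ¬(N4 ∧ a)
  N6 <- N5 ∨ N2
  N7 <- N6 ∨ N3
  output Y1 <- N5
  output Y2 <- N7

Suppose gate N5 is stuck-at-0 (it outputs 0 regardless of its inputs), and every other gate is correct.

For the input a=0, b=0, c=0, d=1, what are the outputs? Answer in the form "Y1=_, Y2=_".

Y1=0, Y2=1

Propagate with N5 forced: N0=1, N1=0, N2=1, N3=0, N4=1, N5=0 [stuck-at-0], N6=1, N7=1.
So the outputs are Y1=0, Y2=1. (Without the fault they would be Y1=1, Y2=1.)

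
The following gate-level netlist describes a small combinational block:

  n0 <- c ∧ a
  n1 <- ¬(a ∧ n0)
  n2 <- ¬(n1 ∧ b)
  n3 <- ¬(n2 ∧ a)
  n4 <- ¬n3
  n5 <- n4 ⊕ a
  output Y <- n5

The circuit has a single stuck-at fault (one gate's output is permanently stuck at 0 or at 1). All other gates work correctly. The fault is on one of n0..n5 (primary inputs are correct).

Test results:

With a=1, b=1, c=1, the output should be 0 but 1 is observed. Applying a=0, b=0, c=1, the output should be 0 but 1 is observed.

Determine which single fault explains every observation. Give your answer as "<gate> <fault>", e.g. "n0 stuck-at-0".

n5 stuck-at-1

Fault-free values for test 1 (a=1, b=1, c=1): n0=1, n1=0, n2=1, n3=0, n4=1, n5=0, giving Y=0. Observed 1.
Test 1: faults giving observed 1 are {n0 stuck-at-0, n1 stuck-at-1, n2 stuck-at-0, n3 stuck-at-1, n4 stuck-at-0, n5 stuck-at-1}.
Test 2 (a=0, b=0, c=1): fault-free n0=0, n1=1, n2=1, n3=1, n4=0, n5=0 → 0; observed 1. Eliminates n0 stuck-at-0, n1 stuck-at-1, n2 stuck-at-0, n3 stuck-at-1, n4 stuck-at-0.
Only n5 stuck-at-1 is consistent with every test.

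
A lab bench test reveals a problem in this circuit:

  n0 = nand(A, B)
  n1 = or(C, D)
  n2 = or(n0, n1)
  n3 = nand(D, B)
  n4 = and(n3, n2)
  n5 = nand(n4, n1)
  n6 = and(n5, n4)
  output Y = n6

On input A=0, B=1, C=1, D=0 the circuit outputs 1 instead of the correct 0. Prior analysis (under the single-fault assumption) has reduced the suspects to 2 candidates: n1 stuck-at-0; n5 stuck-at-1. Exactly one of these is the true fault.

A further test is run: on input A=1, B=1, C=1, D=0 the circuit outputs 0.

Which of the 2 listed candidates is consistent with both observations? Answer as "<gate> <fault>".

n1 stuck-at-0

Evaluate each candidate on input A=1, B=1, C=1, D=0:
  n1 stuck-at-0: n0=0, n1=0 [stuck-at-0], n2=0, n3=1, n4=0, n5=1, n6=0 → 0 — matches
  n5 stuck-at-1: n0=0, n1=1, n2=1, n3=1, n4=1, n5=1 [stuck-at-1], n6=1 → 1 — eliminated
Only n1 stuck-at-0 reproduces the observed 0.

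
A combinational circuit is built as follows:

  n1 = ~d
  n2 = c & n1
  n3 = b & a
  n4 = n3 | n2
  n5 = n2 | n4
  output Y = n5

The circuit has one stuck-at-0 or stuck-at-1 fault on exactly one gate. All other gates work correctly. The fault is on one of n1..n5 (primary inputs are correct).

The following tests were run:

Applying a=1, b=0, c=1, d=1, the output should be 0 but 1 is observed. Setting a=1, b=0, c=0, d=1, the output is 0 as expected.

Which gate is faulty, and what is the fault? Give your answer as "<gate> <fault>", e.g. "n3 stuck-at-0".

Fault-free values for test 1 (a=1, b=0, c=1, d=1): n1=0, n2=0, n3=0, n4=0, n5=0, giving Y=0. Observed 1.
Test 1: faults giving observed 1 are {n1 stuck-at-1, n2 stuck-at-1, n3 stuck-at-1, n4 stuck-at-1, n5 stuck-at-1}.
Test 2 (a=1, b=0, c=0, d=1): fault-free n1=0, n2=0, n3=0, n4=0, n5=0 → 0; observed 0. Eliminates n2 stuck-at-1, n3 stuck-at-1, n4 stuck-at-1, n5 stuck-at-1.
Only n1 stuck-at-1 is consistent with every test.

n1 stuck-at-1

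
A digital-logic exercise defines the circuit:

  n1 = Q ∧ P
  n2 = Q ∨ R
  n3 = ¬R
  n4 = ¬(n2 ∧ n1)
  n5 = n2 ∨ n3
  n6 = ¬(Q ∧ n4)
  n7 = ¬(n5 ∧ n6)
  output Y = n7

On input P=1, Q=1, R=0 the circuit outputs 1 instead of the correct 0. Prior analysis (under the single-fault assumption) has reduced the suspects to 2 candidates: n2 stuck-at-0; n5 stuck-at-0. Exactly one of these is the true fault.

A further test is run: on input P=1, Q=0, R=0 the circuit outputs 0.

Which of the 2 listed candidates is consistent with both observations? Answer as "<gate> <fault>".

Evaluate each candidate on input P=1, Q=0, R=0:
  n2 stuck-at-0: n1=0, n2=0 [stuck-at-0], n3=1, n4=1, n5=1, n6=1, n7=0 → 0 — matches
  n5 stuck-at-0: n1=0, n2=0, n3=1, n4=1, n5=0 [stuck-at-0], n6=1, n7=1 → 1 — eliminated
Only n2 stuck-at-0 reproduces the observed 0.

n2 stuck-at-0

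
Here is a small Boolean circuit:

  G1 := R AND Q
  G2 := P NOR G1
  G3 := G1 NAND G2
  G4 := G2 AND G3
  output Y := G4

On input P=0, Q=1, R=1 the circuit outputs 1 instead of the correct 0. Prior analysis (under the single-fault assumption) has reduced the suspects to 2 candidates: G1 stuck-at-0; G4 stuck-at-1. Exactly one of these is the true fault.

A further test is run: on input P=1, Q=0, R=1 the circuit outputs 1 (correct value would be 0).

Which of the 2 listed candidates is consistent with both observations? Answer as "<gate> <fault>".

Evaluate each candidate on input P=1, Q=0, R=1:
  G1 stuck-at-0: G1=0 [stuck-at-0], G2=0, G3=1, G4=0 → 0 — eliminated
  G4 stuck-at-1: G1=0, G2=0, G3=1, G4=1 [stuck-at-1] → 1 — matches
Only G4 stuck-at-1 reproduces the observed 1.

G4 stuck-at-1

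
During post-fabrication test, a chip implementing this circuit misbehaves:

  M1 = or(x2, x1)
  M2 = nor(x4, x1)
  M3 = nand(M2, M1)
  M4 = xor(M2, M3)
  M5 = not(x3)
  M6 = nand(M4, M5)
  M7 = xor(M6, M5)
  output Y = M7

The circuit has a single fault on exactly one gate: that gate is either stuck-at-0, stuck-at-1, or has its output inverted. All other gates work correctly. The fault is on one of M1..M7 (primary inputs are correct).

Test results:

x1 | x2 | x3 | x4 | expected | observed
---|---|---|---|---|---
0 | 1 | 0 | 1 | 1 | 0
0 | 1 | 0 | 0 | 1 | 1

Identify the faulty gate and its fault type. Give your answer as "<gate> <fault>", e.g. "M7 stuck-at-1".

Fault-free values for test 1 (x1=0, x2=1, x3=0, x4=1): M1=1, M2=0, M3=1, M4=1, M5=1, M6=0, M7=1, giving Y=1. Observed 0.
Test 1: faults giving observed 0 are {M3 stuck-at-0, M3 inverted output, M4 stuck-at-0, M4 inverted output, M6 stuck-at-1, M6 inverted output, M7 stuck-at-0, M7 inverted output}.
Test 2 (x1=0, x2=1, x3=0, x4=0): fault-free M1=1, M2=1, M3=0, M4=1, M5=1, M6=0, M7=1 → 1; observed 1. Eliminates M3 inverted output, M4 stuck-at-0, M4 inverted output, M6 stuck-at-1, M6 inverted output, M7 stuck-at-0, M7 inverted output.
Only M3 stuck-at-0 is consistent with every test.

M3 stuck-at-0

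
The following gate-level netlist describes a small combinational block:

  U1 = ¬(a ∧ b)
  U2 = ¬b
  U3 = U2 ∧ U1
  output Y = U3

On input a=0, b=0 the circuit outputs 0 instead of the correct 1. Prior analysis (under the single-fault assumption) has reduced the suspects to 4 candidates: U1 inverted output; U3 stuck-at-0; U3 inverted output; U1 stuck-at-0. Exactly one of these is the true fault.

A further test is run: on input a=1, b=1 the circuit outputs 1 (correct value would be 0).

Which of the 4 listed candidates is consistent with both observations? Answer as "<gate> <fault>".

Evaluate each candidate on input a=1, b=1:
  U1 inverted output: U1=1 [inverted output], U2=0, U3=0 → 0 — eliminated
  U3 stuck-at-0: U1=0, U2=0, U3=0 [stuck-at-0] → 0 — eliminated
  U3 inverted output: U1=0, U2=0, U3=1 [inverted output] → 1 — matches
  U1 stuck-at-0: U1=0 [stuck-at-0], U2=0, U3=0 → 0 — eliminated
Only U3 inverted output reproduces the observed 1.

U3 inverted output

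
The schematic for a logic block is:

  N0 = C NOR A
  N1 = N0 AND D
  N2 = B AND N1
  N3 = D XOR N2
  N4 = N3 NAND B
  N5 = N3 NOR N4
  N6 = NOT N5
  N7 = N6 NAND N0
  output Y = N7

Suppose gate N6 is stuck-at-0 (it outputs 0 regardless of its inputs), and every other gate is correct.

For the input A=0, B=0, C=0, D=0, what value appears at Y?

Propagate with N6 forced: N0=1, N1=0, N2=0, N3=0, N4=1, N5=0, N6=0 [stuck-at-0], N7=1.
So Y = 1. (Without the fault it would be 0.)

1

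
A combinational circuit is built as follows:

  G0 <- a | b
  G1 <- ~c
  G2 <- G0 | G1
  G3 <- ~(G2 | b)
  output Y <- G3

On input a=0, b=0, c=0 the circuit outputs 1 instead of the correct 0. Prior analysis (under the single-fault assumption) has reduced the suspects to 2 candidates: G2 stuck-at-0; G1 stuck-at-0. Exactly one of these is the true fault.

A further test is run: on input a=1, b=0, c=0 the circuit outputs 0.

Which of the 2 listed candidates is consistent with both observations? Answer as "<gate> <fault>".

G1 stuck-at-0

Evaluate each candidate on input a=1, b=0, c=0:
  G2 stuck-at-0: G0=1, G1=1, G2=0 [stuck-at-0], G3=1 → 1 — eliminated
  G1 stuck-at-0: G0=1, G1=0 [stuck-at-0], G2=1, G3=0 → 0 — matches
Only G1 stuck-at-0 reproduces the observed 0.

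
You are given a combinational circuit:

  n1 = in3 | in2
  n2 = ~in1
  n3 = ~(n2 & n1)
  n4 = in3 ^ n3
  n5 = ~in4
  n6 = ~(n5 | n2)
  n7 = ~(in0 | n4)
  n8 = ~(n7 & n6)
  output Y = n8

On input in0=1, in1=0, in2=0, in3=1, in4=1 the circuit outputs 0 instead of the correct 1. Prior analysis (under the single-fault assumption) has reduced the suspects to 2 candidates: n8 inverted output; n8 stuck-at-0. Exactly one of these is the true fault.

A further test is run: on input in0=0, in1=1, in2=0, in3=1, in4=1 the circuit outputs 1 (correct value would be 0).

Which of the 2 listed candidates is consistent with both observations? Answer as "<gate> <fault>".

n8 inverted output

Evaluate each candidate on input in0=0, in1=1, in2=0, in3=1, in4=1:
  n8 inverted output: n1=1, n2=0, n3=1, n4=0, n5=0, n6=1, n7=1, n8=1 [inverted output] → 1 — matches
  n8 stuck-at-0: n1=1, n2=0, n3=1, n4=0, n5=0, n6=1, n7=1, n8=0 [stuck-at-0] → 0 — eliminated
Only n8 inverted output reproduces the observed 1.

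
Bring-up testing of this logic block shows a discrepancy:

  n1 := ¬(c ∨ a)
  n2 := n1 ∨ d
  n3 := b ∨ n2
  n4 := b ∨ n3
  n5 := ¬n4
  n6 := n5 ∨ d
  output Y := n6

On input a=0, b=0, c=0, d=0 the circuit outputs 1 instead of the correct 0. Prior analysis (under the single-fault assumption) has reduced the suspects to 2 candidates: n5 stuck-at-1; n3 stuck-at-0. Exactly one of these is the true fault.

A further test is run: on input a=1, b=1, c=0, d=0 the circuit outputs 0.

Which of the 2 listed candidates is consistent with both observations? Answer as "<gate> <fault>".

Evaluate each candidate on input a=1, b=1, c=0, d=0:
  n5 stuck-at-1: n1=0, n2=0, n3=1, n4=1, n5=1 [stuck-at-1], n6=1 → 1 — eliminated
  n3 stuck-at-0: n1=0, n2=0, n3=0 [stuck-at-0], n4=1, n5=0, n6=0 → 0 — matches
Only n3 stuck-at-0 reproduces the observed 0.

n3 stuck-at-0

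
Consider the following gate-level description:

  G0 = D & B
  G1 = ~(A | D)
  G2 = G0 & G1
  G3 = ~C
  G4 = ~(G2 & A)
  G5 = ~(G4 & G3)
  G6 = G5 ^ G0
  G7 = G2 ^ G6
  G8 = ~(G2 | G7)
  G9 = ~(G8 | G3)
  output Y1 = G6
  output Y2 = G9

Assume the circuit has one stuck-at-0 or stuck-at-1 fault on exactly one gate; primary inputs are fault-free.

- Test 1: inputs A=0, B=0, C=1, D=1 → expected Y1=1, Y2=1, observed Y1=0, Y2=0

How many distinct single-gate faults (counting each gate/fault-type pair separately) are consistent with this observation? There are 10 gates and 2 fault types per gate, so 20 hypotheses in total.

Fault-free: G0=0, G1=0, G2=0, G3=0, G4=1, G5=1, G6=1, G7=1, G8=0, G9=1 → Y1=1, Y2=1. Observed Y1=0, Y2=0.
  G0: stuck-at-1 ✓; others ✗
  G1: none of the 2 fault types match ✗
  G2: none of the 2 fault types match ✗
  G3: stuck-at-1 ✓; others ✗
  G4: none of the 2 fault types match ✗
  G5: stuck-at-0 ✓; others ✗
  G6: stuck-at-0 ✓; others ✗
  G7: none of the 2 fault types match ✗
  G8: none of the 2 fault types match ✗
  G9: none of the 2 fault types match ✗
Consistent faults: {G0 stuck-at-1, G3 stuck-at-1, G5 stuck-at-0, G6 stuck-at-0} — 4 in all.

4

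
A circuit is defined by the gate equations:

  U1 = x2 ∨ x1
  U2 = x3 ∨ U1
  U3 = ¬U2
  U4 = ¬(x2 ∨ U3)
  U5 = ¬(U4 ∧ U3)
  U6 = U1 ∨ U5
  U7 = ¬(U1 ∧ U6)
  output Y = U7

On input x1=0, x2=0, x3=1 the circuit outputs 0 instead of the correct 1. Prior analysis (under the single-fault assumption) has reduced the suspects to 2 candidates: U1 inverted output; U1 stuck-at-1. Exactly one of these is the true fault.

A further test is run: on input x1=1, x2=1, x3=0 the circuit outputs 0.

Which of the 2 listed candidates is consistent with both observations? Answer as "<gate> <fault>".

Evaluate each candidate on input x1=1, x2=1, x3=0:
  U1 inverted output: U1=0 [inverted output], U2=0, U3=1, U4=0, U5=1, U6=1, U7=1 → 1 — eliminated
  U1 stuck-at-1: U1=1 [stuck-at-1], U2=1, U3=0, U4=0, U5=1, U6=1, U7=0 → 0 — matches
Only U1 stuck-at-1 reproduces the observed 0.

U1 stuck-at-1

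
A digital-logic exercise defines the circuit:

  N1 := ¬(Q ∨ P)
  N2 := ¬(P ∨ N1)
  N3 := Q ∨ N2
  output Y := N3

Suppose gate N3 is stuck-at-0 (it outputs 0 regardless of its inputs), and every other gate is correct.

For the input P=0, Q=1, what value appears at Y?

Propagate with N3 forced: N1=0, N2=1, N3=0 [stuck-at-0].
So Y = 0. (Without the fault it would be 1.)

0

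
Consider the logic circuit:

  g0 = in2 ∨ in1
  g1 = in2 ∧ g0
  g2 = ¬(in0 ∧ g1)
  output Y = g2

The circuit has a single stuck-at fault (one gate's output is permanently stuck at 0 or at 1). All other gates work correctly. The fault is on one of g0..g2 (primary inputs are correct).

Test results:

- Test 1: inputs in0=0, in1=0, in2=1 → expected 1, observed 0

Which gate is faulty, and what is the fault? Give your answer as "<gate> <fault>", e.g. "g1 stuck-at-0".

Fault-free values for test 1 (in0=0, in1=0, in2=1): g0=1, g1=1, g2=1, giving Y=1. Observed 0.
Test 1: faults giving observed 0 are {g2 stuck-at-0}.
Only g2 stuck-at-0 is consistent with every test.

g2 stuck-at-0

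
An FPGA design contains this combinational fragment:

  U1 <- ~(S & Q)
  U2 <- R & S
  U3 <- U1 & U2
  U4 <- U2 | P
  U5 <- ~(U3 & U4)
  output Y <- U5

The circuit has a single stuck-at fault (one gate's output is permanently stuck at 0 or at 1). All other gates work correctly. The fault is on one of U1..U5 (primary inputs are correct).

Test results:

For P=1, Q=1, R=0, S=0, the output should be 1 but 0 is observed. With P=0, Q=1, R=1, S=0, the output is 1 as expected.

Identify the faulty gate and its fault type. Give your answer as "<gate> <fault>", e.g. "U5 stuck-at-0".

Fault-free values for test 1 (P=1, Q=1, R=0, S=0): U1=1, U2=0, U3=0, U4=1, U5=1, giving Y=1. Observed 0.
Test 1: faults giving observed 0 are {U2 stuck-at-1, U3 stuck-at-1, U5 stuck-at-0}.
Test 2 (P=0, Q=1, R=1, S=0): fault-free U1=1, U2=0, U3=0, U4=0, U5=1 → 1; observed 1. Eliminates U2 stuck-at-1, U5 stuck-at-0.
Only U3 stuck-at-1 is consistent with every test.

U3 stuck-at-1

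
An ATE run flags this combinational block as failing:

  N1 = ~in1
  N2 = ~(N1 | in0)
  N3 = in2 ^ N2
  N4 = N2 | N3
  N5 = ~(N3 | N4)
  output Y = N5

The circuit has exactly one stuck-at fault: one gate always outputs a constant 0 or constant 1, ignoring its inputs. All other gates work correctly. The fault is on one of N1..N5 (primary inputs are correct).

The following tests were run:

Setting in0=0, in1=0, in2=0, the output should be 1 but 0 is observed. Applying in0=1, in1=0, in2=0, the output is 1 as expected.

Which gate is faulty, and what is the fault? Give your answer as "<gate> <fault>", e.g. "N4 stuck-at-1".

Fault-free values for test 1 (in0=0, in1=0, in2=0): N1=1, N2=0, N3=0, N4=0, N5=1, giving Y=1. Observed 0.
Test 1: faults giving observed 0 are {N1 stuck-at-0, N2 stuck-at-1, N3 stuck-at-1, N4 stuck-at-1, N5 stuck-at-0}.
Test 2 (in0=1, in1=0, in2=0): fault-free N1=1, N2=0, N3=0, N4=0, N5=1 → 1; observed 1. Eliminates N2 stuck-at-1, N3 stuck-at-1, N4 stuck-at-1, N5 stuck-at-0.
Only N1 stuck-at-0 is consistent with every test.

N1 stuck-at-0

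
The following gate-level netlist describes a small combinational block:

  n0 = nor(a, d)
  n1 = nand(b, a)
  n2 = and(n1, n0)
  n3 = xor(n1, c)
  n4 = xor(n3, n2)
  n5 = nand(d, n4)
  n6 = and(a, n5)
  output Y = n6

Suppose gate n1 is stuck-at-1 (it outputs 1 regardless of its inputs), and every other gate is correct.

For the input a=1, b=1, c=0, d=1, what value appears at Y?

0

Propagate with n1 forced: n0=0, n1=1 [stuck-at-1], n2=0, n3=1, n4=1, n5=0, n6=0.
So Y = 0. (Without the fault it would be 1.)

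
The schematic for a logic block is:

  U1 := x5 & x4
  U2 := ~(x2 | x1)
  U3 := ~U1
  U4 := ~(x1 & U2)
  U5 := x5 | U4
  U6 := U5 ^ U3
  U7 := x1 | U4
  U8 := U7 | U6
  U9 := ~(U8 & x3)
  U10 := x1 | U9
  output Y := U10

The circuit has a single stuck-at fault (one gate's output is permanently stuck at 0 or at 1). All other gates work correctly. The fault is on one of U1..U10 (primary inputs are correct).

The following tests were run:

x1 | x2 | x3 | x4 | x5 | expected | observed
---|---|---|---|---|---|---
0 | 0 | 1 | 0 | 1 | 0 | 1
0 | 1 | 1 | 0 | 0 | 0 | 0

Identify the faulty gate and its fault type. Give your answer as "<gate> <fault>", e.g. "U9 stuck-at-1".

U4 stuck-at-0

Fault-free values for test 1 (x1=0, x2=0, x3=1, x4=0, x5=1): U1=0, U2=1, U3=1, U4=1, U5=1, U6=0, U7=1, U8=1, U9=0, U10=0, giving Y=0. Observed 1.
Test 1: faults giving observed 1 are {U4 stuck-at-0, U7 stuck-at-0, U8 stuck-at-0, U9 stuck-at-1, U10 stuck-at-1}.
Test 2 (x1=0, x2=1, x3=1, x4=0, x5=0): fault-free U1=0, U2=0, U3=1, U4=1, U5=1, U6=0, U7=1, U8=1, U9=0, U10=0 → 0; observed 0. Eliminates U7 stuck-at-0, U8 stuck-at-0, U9 stuck-at-1, U10 stuck-at-1.
Only U4 stuck-at-0 is consistent with every test.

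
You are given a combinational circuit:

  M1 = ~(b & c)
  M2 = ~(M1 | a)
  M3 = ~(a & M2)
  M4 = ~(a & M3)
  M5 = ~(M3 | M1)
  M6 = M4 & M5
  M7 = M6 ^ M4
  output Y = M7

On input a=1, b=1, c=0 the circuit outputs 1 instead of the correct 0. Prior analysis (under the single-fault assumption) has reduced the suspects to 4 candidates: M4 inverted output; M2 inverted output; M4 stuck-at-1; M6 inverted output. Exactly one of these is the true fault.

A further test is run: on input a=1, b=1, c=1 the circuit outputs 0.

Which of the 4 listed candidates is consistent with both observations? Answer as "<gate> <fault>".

M2 inverted output

Evaluate each candidate on input a=1, b=1, c=1:
  M4 inverted output: M1=0, M2=0, M3=1, M4=1 [inverted output], M5=0, M6=0, M7=1 → 1 — eliminated
  M2 inverted output: M1=0, M2=1 [inverted output], M3=0, M4=1, M5=1, M6=1, M7=0 → 0 — matches
  M4 stuck-at-1: M1=0, M2=0, M3=1, M4=1 [stuck-at-1], M5=0, M6=0, M7=1 → 1 — eliminated
  M6 inverted output: M1=0, M2=0, M3=1, M4=0, M5=0, M6=1 [inverted output], M7=1 → 1 — eliminated
Only M2 inverted output reproduces the observed 0.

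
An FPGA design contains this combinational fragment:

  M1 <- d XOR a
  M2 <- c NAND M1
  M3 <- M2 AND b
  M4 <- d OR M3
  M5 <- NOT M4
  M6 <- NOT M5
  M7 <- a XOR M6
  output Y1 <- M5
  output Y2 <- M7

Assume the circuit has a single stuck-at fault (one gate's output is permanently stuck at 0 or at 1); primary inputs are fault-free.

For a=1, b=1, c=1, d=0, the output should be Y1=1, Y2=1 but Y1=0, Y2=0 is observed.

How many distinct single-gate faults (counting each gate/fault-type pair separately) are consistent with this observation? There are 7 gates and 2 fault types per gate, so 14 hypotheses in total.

5

Fault-free: M1=1, M2=0, M3=0, M4=0, M5=1, M6=0, M7=1 → Y1=1, Y2=1. Observed Y1=0, Y2=0.
  M1 stuck-at-0: output Y1=0, Y2=0 ✓
  M1 stuck-at-1: output Y1=1, Y2=1 ✗
  M2 stuck-at-0: output Y1=1, Y2=1 ✗
  M2 stuck-at-1: output Y1=0, Y2=0 ✓
  M3 stuck-at-0: output Y1=1, Y2=1 ✗
  M3 stuck-at-1: output Y1=0, Y2=0 ✓
  M4 stuck-at-0: output Y1=1, Y2=1 ✗
  M4 stuck-at-1: output Y1=0, Y2=0 ✓
  M5 stuck-at-0: output Y1=0, Y2=0 ✓
  M5 stuck-at-1: output Y1=1, Y2=1 ✗
  M6 stuck-at-0: output Y1=1, Y2=1 ✗
  M6 stuck-at-1: output Y1=1, Y2=0 ✗
  M7 stuck-at-0: output Y1=1, Y2=0 ✗
  M7 stuck-at-1: output Y1=1, Y2=1 ✗
Consistent faults: {M1 stuck-at-0, M2 stuck-at-1, M3 stuck-at-1, M4 stuck-at-1, M5 stuck-at-0} — 5 in all.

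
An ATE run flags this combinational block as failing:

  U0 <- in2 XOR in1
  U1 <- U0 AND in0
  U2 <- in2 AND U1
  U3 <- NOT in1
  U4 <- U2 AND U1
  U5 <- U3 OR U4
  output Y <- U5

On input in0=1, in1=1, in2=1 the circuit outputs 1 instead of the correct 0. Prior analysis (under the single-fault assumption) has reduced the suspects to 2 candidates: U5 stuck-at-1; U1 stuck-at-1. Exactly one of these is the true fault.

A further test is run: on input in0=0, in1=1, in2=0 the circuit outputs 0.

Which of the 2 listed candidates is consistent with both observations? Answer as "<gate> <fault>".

U1 stuck-at-1

Evaluate each candidate on input in0=0, in1=1, in2=0:
  U5 stuck-at-1: U0=1, U1=0, U2=0, U3=0, U4=0, U5=1 [stuck-at-1] → 1 — eliminated
  U1 stuck-at-1: U0=1, U1=1 [stuck-at-1], U2=0, U3=0, U4=0, U5=0 → 0 — matches
Only U1 stuck-at-1 reproduces the observed 0.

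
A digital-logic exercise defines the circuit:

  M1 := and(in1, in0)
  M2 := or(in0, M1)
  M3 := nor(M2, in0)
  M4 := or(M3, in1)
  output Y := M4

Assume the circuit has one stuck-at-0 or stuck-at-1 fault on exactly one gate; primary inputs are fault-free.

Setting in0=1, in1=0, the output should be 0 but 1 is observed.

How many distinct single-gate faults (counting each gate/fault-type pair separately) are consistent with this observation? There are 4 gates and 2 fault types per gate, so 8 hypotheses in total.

Fault-free: M1=0, M2=1, M3=0, M4=0 → 0. Observed 1.
  M1 stuck-at-0: output 0 ✗
  M1 stuck-at-1: output 0 ✗
  M2 stuck-at-0: output 0 ✗
  M2 stuck-at-1: output 0 ✗
  M3 stuck-at-0: output 0 ✗
  M3 stuck-at-1: output 1 ✓
  M4 stuck-at-0: output 0 ✗
  M4 stuck-at-1: output 1 ✓
Consistent faults: {M3 stuck-at-1, M4 stuck-at-1} — 2 in all.

2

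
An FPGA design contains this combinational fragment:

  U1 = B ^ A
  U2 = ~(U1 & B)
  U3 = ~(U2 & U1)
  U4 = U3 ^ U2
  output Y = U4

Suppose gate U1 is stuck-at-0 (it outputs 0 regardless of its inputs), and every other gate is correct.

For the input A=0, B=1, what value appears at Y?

Propagate with U1 forced: U1=0 [stuck-at-0], U2=1, U3=1, U4=0.
So Y = 0. (Without the fault it would be 1.)

0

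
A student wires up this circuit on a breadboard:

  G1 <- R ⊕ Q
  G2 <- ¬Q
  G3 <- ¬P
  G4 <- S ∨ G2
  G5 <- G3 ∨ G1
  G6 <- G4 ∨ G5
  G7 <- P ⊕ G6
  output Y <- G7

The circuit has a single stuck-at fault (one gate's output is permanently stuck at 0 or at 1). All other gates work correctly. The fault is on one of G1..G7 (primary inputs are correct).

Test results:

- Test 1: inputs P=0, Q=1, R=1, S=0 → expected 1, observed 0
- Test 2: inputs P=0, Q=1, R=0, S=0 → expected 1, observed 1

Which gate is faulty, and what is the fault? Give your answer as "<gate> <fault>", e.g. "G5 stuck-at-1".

Fault-free values for test 1 (P=0, Q=1, R=1, S=0): G1=0, G2=0, G3=1, G4=0, G5=1, G6=1, G7=1, giving Y=1. Observed 0.
Test 1: faults giving observed 0 are {G3 stuck-at-0, G5 stuck-at-0, G6 stuck-at-0, G7 stuck-at-0}.
Test 2 (P=0, Q=1, R=0, S=0): fault-free G1=1, G2=0, G3=1, G4=0, G5=1, G6=1, G7=1 → 1; observed 1. Eliminates G5 stuck-at-0, G6 stuck-at-0, G7 stuck-at-0.
Only G3 stuck-at-0 is consistent with every test.

G3 stuck-at-0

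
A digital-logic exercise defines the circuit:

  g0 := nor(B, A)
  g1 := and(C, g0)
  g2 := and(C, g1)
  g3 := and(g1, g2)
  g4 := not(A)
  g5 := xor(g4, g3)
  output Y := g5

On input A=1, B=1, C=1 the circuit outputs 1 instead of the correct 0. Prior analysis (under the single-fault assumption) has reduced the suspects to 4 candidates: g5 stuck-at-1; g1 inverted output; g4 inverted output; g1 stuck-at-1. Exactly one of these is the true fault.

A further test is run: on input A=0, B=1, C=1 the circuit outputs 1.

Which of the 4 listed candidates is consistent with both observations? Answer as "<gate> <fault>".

Evaluate each candidate on input A=0, B=1, C=1:
  g5 stuck-at-1: g0=0, g1=0, g2=0, g3=0, g4=1, g5=1 [stuck-at-1] → 1 — matches
  g1 inverted output: g0=0, g1=1 [inverted output], g2=1, g3=1, g4=1, g5=0 → 0 — eliminated
  g4 inverted output: g0=0, g1=0, g2=0, g3=0, g4=0 [inverted output], g5=0 → 0 — eliminated
  g1 stuck-at-1: g0=0, g1=1 [stuck-at-1], g2=1, g3=1, g4=1, g5=0 → 0 — eliminated
Only g5 stuck-at-1 reproduces the observed 1.

g5 stuck-at-1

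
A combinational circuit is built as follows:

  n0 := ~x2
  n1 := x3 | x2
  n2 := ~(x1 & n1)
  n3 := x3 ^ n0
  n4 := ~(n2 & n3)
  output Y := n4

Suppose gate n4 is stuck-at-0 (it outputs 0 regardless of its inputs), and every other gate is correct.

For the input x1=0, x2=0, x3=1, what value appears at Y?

0

Propagate with n4 forced: n0=1, n1=1, n2=1, n3=0, n4=0 [stuck-at-0].
So Y = 0. (Without the fault it would be 1.)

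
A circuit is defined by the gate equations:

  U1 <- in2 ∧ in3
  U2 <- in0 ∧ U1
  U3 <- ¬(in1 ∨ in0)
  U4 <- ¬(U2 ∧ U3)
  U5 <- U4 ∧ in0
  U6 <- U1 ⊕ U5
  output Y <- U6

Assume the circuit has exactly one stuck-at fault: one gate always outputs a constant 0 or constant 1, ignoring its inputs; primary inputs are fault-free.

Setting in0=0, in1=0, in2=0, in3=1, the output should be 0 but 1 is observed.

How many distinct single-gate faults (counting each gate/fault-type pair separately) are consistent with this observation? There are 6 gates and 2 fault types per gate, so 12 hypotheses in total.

3

Fault-free: U1=0, U2=0, U3=1, U4=1, U5=0, U6=0 → 0. Observed 1.
  U1 stuck-at-0: output 0 ✗
  U1 stuck-at-1: output 1 ✓
  U2 stuck-at-0: output 0 ✗
  U2 stuck-at-1: output 0 ✗
  U3 stuck-at-0: output 0 ✗
  U3 stuck-at-1: output 0 ✗
  U4 stuck-at-0: output 0 ✗
  U4 stuck-at-1: output 0 ✗
  U5 stuck-at-0: output 0 ✗
  U5 stuck-at-1: output 1 ✓
  U6 stuck-at-0: output 0 ✗
  U6 stuck-at-1: output 1 ✓
Consistent faults: {U1 stuck-at-1, U5 stuck-at-1, U6 stuck-at-1} — 3 in all.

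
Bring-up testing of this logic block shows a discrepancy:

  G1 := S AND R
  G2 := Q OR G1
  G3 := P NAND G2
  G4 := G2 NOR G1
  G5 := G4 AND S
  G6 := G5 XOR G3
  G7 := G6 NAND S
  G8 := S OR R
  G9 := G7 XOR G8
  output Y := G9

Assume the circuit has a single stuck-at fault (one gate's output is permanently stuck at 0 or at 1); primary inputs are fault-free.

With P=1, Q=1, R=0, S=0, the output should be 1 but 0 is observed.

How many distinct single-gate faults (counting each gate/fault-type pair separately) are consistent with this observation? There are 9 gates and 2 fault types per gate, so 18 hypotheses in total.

Fault-free: G1=0, G2=1, G3=0, G4=0, G5=0, G6=0, G7=1, G8=0, G9=1 → 1. Observed 0.
  G1: none of the 2 fault types match ✗
  G2: none of the 2 fault types match ✗
  G3: none of the 2 fault types match ✗
  G4: none of the 2 fault types match ✗
  G5: none of the 2 fault types match ✗
  G6: none of the 2 fault types match ✗
  G7: stuck-at-0 ✓; others ✗
  G8: stuck-at-1 ✓; others ✗
  G9: stuck-at-0 ✓; others ✗
Consistent faults: {G7 stuck-at-0, G8 stuck-at-1, G9 stuck-at-0} — 3 in all.

3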